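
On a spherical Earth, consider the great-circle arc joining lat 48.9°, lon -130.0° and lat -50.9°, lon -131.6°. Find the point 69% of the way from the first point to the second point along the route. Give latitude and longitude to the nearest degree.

Write both endpoints as unit vectors p₁, p₂ with components (cos φ cos λ, cos φ sin λ, sin φ).
The central angle between the endpoints is δ = arccos(p₁·p₂) ≈ 1.742 rad (99.8°).
Interpolate at f = 0.69 with slerp weights a = sin((1−f)δ)/sin δ ≈ 0.522, b = sin(fδ)/sin δ ≈ 0.947.
p = a·p₁ + b·p₂ ≈ (-0.617, -0.709, -0.341); φ = arcsin(p_z) ≈ -19.96°, λ = atan2(p_y, p_x) ≈ -131.02°.

≈ lat -20°, lon -131°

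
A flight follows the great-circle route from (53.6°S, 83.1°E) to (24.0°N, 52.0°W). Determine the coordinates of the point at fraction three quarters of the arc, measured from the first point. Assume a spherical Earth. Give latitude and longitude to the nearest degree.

≈ (4°S, 33°W)

Write both endpoints as unit vectors p₁, p₂ with components (cos φ cos λ, cos φ sin λ, sin φ).
The central angle between the endpoints is δ = arccos(p₁·p₂) ≈ 2.362 rad (135.3°).
Interpolate at f = 3/4 with slerp weights a = sin((1−f)δ)/sin δ ≈ 0.792, b = sin(fδ)/sin δ ≈ 1.394.
p = a·p₁ + b·p₂ ≈ (0.841, -0.537, -0.071); φ = arcsin(p_z) ≈ -4.05°, λ = atan2(p_y, p_x) ≈ -32.57°.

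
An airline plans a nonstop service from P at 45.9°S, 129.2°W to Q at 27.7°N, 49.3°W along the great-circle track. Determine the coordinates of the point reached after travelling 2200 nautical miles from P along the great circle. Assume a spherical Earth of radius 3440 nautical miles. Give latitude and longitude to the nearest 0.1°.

≈ 23.0°S, 93.7°W

Convert each endpoint to a unit vector on the sphere (x = cos φ cos λ, y = cos φ sin λ, z = sin φ).
The central angle between the endpoints is δ = arccos(p₁·p₂) ≈ 1.799 rad (103.0°). The total great-circle distance is δ·R ≈ 1.799 × 3440 ≈ 6187 nmi, so the target fraction is f = 2200/6187 ≈ 0.356.
Interpolate at f ≈ 0.356 with slerp weights a = sin((1−f)δ)/sin δ ≈ 0.941, b = sin(fδ)/sin δ ≈ 0.613.
p = a·p₁ + b·p₂ ≈ (-0.060, -0.919, -0.391); φ = arcsin(p_z) ≈ -23.00°, λ = atan2(p_y, p_x) ≈ -93.74°.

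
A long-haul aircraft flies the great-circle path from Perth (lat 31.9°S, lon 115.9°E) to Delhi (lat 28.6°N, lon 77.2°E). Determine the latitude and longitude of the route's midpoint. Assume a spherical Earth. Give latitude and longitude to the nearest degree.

≈ lat 2°S, lon 96°E

From cos δ = sin φ₁ sin φ₂ + cos φ₁ cos φ₂ cos Δλ, the central angle is δ ≈ 1.236 rad (70.8°).
Interpolate at f = 1/2 with slerp weights a = sin((1−f)δ)/sin δ ≈ 0.613, b = sin(fδ)/sin δ ≈ 0.613.
p = a·p₁ + b·p₂ ≈ (-0.108, 0.994, -0.031); φ = arcsin(p_z) ≈ -1.75°, λ = atan2(p_y, p_x) ≈ 96.21°.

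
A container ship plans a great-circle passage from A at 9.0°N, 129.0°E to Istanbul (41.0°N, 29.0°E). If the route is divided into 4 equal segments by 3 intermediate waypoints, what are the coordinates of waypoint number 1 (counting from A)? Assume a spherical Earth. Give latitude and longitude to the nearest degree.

Write both endpoints as unit vectors p₁, p₂ with components (cos φ cos λ, cos φ sin λ, sin φ).
The central angle between the endpoints is δ = arccos(p₁·p₂) ≈ 1.598 rad (91.5°).
Interpolate at f = 1/4 with slerp weights a = sin((1−f)δ)/sin δ ≈ 0.932, b = sin(fδ)/sin δ ≈ 0.389.
p = a·p₁ + b·p₂ ≈ (-0.322, 0.858, 0.401); φ = arcsin(p_z) ≈ 23.64°, λ = atan2(p_y, p_x) ≈ 110.60°.

≈ 24°N, 111°E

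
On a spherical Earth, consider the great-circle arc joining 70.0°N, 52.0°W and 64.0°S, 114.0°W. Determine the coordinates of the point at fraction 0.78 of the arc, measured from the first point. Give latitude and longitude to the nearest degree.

Write both endpoints as unit vectors p₁, p₂ with components (cos φ cos λ, cos φ sin λ, sin φ).
The central angle between the endpoints is δ = arccos(p₁·p₂) ≈ 2.456 rad (140.7°).
Interpolate at f = 0.78 with slerp weights a = sin((1−f)δ)/sin δ ≈ 0.813, b = sin(fδ)/sin δ ≈ 1.487.
p = a·p₁ + b·p₂ ≈ (-0.094, -0.814, -0.573); φ = arcsin(p_z) ≈ -34.93°, λ = atan2(p_y, p_x) ≈ -96.58°.

≈ 35°S, 97°W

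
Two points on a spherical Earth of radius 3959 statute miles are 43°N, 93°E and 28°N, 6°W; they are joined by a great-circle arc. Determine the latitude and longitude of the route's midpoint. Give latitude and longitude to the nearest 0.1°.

Write both endpoints as unit vectors p₁, p₂ with components (cos φ cos λ, cos φ sin λ, sin φ).
The central angle between the endpoints is δ = arccos(p₁·p₂) ≈ 1.350 rad (77.3°).
Interpolate at f = 1/2 with slerp weights a = sin((1−f)δ)/sin δ ≈ 0.640, b = sin(fδ)/sin δ ≈ 0.640.
p = a·p₁ + b·p₂ ≈ (0.538, 0.409, 0.737); φ = arcsin(p_z) ≈ 47.51°, λ = atan2(p_y, p_x) ≈ 37.23°.

≈ 47.5°N, 37.2°E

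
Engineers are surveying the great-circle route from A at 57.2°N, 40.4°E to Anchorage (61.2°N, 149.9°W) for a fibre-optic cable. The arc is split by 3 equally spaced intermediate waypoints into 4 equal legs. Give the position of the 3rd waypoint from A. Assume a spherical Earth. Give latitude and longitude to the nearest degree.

From cos δ = sin φ₁ sin φ₂ + cos φ₁ cos φ₂ cos Δλ, the central angle is δ ≈ 1.070 rad (61.3°).
Interpolate at f = 3/4 with slerp weights a = sin((1−f)δ)/sin δ ≈ 0.301, b = sin(fδ)/sin δ ≈ 0.820.
p = a·p₁ + b·p₂ ≈ (-0.217, -0.092, 0.972); φ = arcsin(p_z) ≈ 76.34°, λ = atan2(p_y, p_x) ≈ -157.00°.

≈ 76°N, 157°W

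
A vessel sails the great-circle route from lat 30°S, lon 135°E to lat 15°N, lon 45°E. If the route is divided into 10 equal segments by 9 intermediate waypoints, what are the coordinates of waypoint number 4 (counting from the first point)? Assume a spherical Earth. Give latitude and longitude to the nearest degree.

Write both endpoints as unit vectors p₁, p₂ with components (cos φ cos λ, cos φ sin λ, sin φ).
The central angle between the endpoints is δ = arccos(p₁·p₂) ≈ 1.701 rad (97.4°).
Interpolate at f = 4/10 with slerp weights a = sin((1−f)δ)/sin δ ≈ 0.860, b = sin(fδ)/sin δ ≈ 0.634.
p = a·p₁ + b·p₂ ≈ (-0.093, 0.960, -0.266); φ = arcsin(p_z) ≈ -15.40°, λ = atan2(p_y, p_x) ≈ 95.54°.

≈ lat 15°S, lon 96°E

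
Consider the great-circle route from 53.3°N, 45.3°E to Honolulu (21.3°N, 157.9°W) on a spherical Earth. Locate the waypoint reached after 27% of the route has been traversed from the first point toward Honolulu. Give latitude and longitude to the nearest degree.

≈ 75°N, 89°E

Convert each endpoint to a unit vector on the sphere (x = cos φ cos λ, y = cos φ sin λ, z = sin φ).
The central angle between the endpoints is δ = arccos(p₁·p₂) ≈ 1.793 rad (102.7°).
Interpolate at f = 0.27 with slerp weights a = sin((1−f)δ)/sin δ ≈ 0.990, b = sin(fδ)/sin δ ≈ 0.477.
p = a·p₁ + b·p₂ ≈ (0.004, 0.253, 0.967); φ = arcsin(p_z) ≈ 75.32°, λ = atan2(p_y, p_x) ≈ 89.02°.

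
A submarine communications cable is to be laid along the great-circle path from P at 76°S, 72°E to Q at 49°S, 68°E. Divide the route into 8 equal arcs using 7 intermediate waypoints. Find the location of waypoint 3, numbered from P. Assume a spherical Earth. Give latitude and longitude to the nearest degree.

≈ 66°S, 70°E

From cos δ = sin φ₁ sin φ₂ + cos φ₁ cos φ₂ cos Δλ, the central angle is δ ≈ 0.472 rad (27.0°).
Interpolate at f = 3/8 with slerp weights a = sin((1−f)δ)/sin δ ≈ 0.639, b = sin(fδ)/sin δ ≈ 0.387.
p = a·p₁ + b·p₂ ≈ (0.143, 0.383, -0.913); φ = arcsin(p_z) ≈ -65.89°, λ = atan2(p_y, p_x) ≈ 69.51°.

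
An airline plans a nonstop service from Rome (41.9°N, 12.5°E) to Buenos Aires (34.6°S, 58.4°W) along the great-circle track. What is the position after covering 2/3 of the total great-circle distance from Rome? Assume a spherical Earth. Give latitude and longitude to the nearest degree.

≈ (9°S, 35°W)

The haversine formula gives a central angle δ ≈ 1.751 rad (100.3°) between the endpoints.
Interpolate at f = 2/3 with slerp weights a = sin((1−f)δ)/sin δ ≈ 0.560, b = sin(fδ)/sin δ ≈ 0.935.
p = a·p₁ + b·p₂ ≈ (0.810, -0.565, -0.157); φ = arcsin(p_z) ≈ -9.02°, λ = atan2(p_y, p_x) ≈ -34.90°.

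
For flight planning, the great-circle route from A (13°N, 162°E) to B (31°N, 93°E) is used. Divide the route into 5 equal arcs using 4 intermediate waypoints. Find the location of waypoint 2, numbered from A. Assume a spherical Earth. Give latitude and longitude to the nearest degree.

Convert each endpoint to a unit vector on the sphere (x = cos φ cos λ, y = cos φ sin λ, z = sin φ).
The central angle between the endpoints is δ = arccos(p₁·p₂) ≈ 1.143 rad (65.5°).
Interpolate at f = 2/5 with slerp weights a = sin((1−f)δ)/sin δ ≈ 0.696, b = sin(fδ)/sin δ ≈ 0.485.
p = a·p₁ + b·p₂ ≈ (-0.667, 0.625, 0.406); φ = arcsin(p_z) ≈ 23.98°, λ = atan2(p_y, p_x) ≈ 136.86°.

≈ (24°N, 137°E)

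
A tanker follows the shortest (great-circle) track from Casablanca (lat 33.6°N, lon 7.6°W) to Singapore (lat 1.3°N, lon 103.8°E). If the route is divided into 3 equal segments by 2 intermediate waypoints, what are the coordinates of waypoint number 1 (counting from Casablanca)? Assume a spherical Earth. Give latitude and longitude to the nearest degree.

Write both endpoints as unit vectors p₁, p₂ with components (cos φ cos λ, cos φ sin λ, sin φ).
The central angle between the endpoints is δ = arccos(p₁·p₂) ≈ 1.866 rad (106.9°).
Interpolate at f = 1/3 with slerp weights a = sin((1−f)δ)/sin δ ≈ 0.990, b = sin(fδ)/sin δ ≈ 0.609.
p = a·p₁ + b·p₂ ≈ (0.672, 0.482, 0.562); φ = arcsin(p_z) ≈ 34.18°, λ = atan2(p_y, p_x) ≈ 35.67°.

≈ lat 34°N, lon 36°E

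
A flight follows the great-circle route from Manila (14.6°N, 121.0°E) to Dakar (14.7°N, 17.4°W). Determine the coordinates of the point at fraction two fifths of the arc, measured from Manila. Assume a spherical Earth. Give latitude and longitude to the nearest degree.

≈ (35°N, 68°E)

Convert each endpoint to a unit vector on the sphere (x = cos φ cos λ, y = cos φ sin λ, z = sin φ).
The central angle between the endpoints is δ = arccos(p₁·p₂) ≈ 2.260 rad (129.5°).
Interpolate at f = 2/5 with slerp weights a = sin((1−f)δ)/sin δ ≈ 1.266, b = sin(fδ)/sin δ ≈ 1.018.
p = a·p₁ + b·p₂ ≈ (0.309, 0.756, 0.578); φ = arcsin(p_z) ≈ 35.28°, λ = atan2(p_y, p_x) ≈ 67.77°.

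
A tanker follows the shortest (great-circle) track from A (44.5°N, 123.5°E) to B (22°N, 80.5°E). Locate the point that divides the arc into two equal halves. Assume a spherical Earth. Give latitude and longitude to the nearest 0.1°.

Write both endpoints as unit vectors p₁, p₂ with components (cos φ cos λ, cos φ sin λ, sin φ).
The central angle between the endpoints is δ = arccos(p₁·p₂) ≈ 0.728 rad (41.7°).
Interpolate at f = 1/2 with slerp weights a = sin((1−f)δ)/sin δ ≈ 0.535, b = sin(fδ)/sin δ ≈ 0.535.
p = a·p₁ + b·p₂ ≈ (-0.129, 0.808, 0.576); φ = arcsin(p_z) ≈ 35.14°, λ = atan2(p_y, p_x) ≈ 99.06°.

≈ (35.1°N, 99.1°E)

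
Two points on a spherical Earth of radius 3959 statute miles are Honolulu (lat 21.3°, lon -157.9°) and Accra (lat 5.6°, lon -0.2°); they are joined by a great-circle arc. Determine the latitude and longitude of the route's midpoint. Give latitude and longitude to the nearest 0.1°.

≈ lat 50.7°, lon -69.6°

Convert each endpoint to a unit vector on the sphere (x = cos φ cos λ, y = cos φ sin λ, z = sin φ).
The central angle between the endpoints is δ = arccos(p₁·p₂) ≈ 2.536 rad (145.3°).
Interpolate at f = 1/2 with slerp weights a = sin((1−f)δ)/sin δ ≈ 1.678, b = sin(fδ)/sin δ ≈ 1.678.
p = a·p₁ + b·p₂ ≈ (0.221, -0.594, 0.773); φ = arcsin(p_z) ≈ 50.65°, λ = atan2(p_y, p_x) ≈ -69.55°.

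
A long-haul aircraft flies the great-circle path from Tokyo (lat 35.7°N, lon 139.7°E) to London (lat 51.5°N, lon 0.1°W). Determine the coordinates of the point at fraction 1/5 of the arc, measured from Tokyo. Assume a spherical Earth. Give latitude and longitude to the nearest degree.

≈ lat 51°N, lon 129°E

From cos δ = sin φ₁ sin φ₂ + cos φ₁ cos φ₂ cos Δλ, the central angle is δ ≈ 1.500 rad (86.0°).
Interpolate at f = 1/5 with slerp weights a = sin((1−f)δ)/sin δ ≈ 0.934, b = sin(fδ)/sin δ ≈ 0.296.
p = a·p₁ + b·p₂ ≈ (-0.394, 0.490, 0.777); φ = arcsin(p_z) ≈ 51.00°, λ = atan2(p_y, p_x) ≈ 128.80°.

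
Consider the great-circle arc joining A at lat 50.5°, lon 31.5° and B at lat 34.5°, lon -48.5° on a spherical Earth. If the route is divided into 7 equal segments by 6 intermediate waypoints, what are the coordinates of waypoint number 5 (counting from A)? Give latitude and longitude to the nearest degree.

Convert each endpoint to a unit vector on the sphere (x = cos φ cos λ, y = cos φ sin λ, z = sin φ).
The central angle between the endpoints is δ = arccos(p₁·p₂) ≈ 1.014 rad (58.1°).
Interpolate at f = 5/7 with slerp weights a = sin((1−f)δ)/sin δ ≈ 0.337, b = sin(fδ)/sin δ ≈ 0.781.
p = a·p₁ + b·p₂ ≈ (0.609, -0.370, 0.702); φ = arcsin(p_z) ≈ 44.57°, λ = atan2(p_y, p_x) ≈ -31.29°.

≈ lat 45°, lon -31°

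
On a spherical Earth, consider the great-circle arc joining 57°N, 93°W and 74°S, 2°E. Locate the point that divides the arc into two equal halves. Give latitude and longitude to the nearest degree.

Convert each endpoint to a unit vector on the sphere (x = cos φ cos λ, y = cos φ sin λ, z = sin φ).
The central angle between the endpoints is δ = arccos(p₁·p₂) ≈ 2.531 rad (145.0°).
Interpolate at f = 1/2 with slerp weights a = sin((1−f)δ)/sin δ ≈ 1.663, b = sin(fδ)/sin δ ≈ 1.663.
p = a·p₁ + b·p₂ ≈ (0.411, -0.889, -0.204); φ = arcsin(p_z) ≈ -11.77°, λ = atan2(p_y, p_x) ≈ -65.19°.

≈ 12°S, 65°W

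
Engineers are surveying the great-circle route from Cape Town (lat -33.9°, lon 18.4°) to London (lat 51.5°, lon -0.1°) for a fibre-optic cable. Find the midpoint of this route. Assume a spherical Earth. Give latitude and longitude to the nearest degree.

From cos δ = sin φ₁ sin φ₂ + cos φ₁ cos φ₂ cos Δλ, the central angle is δ ≈ 1.517 rad (86.9°).
Interpolate at f = 1/2 with slerp weights a = sin((1−f)δ)/sin δ ≈ 0.689, b = sin(fδ)/sin δ ≈ 0.689.
p = a·p₁ + b·p₂ ≈ (0.971, 0.180, 0.155); φ = arcsin(p_z) ≈ 8.91°, λ = atan2(p_y, p_x) ≈ 10.48°.

≈ lat 9°, lon 10°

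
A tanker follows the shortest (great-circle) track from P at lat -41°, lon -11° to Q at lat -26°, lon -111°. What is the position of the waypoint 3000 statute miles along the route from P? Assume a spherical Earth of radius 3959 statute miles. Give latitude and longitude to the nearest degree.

≈ lat -45°, lon -71°

Write both endpoints as unit vectors p₁, p₂ with components (cos φ cos λ, cos φ sin λ, sin φ).
The central angle between the endpoints is δ = arccos(p₁·p₂) ≈ 1.400 rad (80.2°). The total great-circle distance is δ·R ≈ 1.400 × 3959 ≈ 5543 mi, so the target fraction is f = 3000/5543 ≈ 0.541.
Interpolate at f ≈ 0.541 with slerp weights a = sin((1−f)δ)/sin δ ≈ 0.608, b = sin(fδ)/sin δ ≈ 0.697.
p = a·p₁ + b·p₂ ≈ (0.226, -0.673, -0.705); φ = arcsin(p_z) ≈ -44.80°, λ = atan2(p_y, p_x) ≈ -71.45°.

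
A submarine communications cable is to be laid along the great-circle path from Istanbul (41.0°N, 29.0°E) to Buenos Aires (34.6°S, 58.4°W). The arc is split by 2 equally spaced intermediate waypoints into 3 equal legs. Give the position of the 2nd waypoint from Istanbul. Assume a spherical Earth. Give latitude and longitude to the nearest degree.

Write both endpoints as unit vectors p₁, p₂ with components (cos φ cos λ, cos φ sin λ, sin φ).
The central angle between the endpoints is δ = arccos(p₁·p₂) ≈ 1.922 rad (110.1°).
Interpolate at f = 2/3 with slerp weights a = sin((1−f)δ)/sin δ ≈ 0.637, b = sin(fδ)/sin δ ≈ 1.021.
p = a·p₁ + b·p₂ ≈ (0.861, -0.483, -0.162); φ = arcsin(p_z) ≈ -9.32°, λ = atan2(p_y, p_x) ≈ -29.29°.

≈ 9°S, 29°W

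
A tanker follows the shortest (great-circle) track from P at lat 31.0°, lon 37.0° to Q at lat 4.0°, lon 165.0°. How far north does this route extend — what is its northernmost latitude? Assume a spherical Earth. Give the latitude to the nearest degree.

≈ 39°

The great circle lies in the plane with unit normal n̂ = (p₁ × p₂)/|p₁ × p₂|.
Here n̂_z ≈ +0.773; the vertex latitude is φ_max = arccos|n̂_z| ≈ 39.4°.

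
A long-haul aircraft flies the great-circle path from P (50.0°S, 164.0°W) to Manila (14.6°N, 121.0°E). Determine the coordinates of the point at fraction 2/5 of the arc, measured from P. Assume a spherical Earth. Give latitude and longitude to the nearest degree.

≈ (29°S, 156°E)

Convert each endpoint to a unit vector on the sphere (x = cos φ cos λ, y = cos φ sin λ, z = sin φ).
The central angle between the endpoints is δ = arccos(p₁·p₂) ≈ 1.603 rad (91.8°).
Interpolate at f = 2/5 with slerp weights a = sin((1−f)δ)/sin δ ≈ 0.821, b = sin(fδ)/sin δ ≈ 0.598.
p = a·p₁ + b·p₂ ≈ (-0.805, 0.351, -0.478); φ = arcsin(p_z) ≈ -28.54°, λ = atan2(p_y, p_x) ≈ 156.45°.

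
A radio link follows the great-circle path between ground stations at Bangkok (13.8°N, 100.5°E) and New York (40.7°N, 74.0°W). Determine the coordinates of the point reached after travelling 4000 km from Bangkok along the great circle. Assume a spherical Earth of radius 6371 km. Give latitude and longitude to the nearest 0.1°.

≈ 49.6°N, 95.9°E

The haversine formula gives a central angle δ ≈ 2.186 rad (125.3°) between the endpoints. The total great-circle distance is δ·R ≈ 2.186 × 6371 ≈ 13928 km, so the target fraction is f = 4000/13928 ≈ 0.287.
Interpolate at f ≈ 0.287 with slerp weights a = sin((1−f)δ)/sin δ ≈ 1.225, b = sin(fδ)/sin δ ≈ 0.719.
p = a·p₁ + b·p₂ ≈ (-0.066, 0.645, 0.761); φ = arcsin(p_z) ≈ 49.57°, λ = atan2(p_y, p_x) ≈ 95.88°.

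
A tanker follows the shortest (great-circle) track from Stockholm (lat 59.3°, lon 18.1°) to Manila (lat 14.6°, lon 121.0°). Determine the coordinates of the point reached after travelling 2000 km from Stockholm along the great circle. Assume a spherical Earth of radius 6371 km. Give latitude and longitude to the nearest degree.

≈ lat 60°, lon 54°

Write both endpoints as unit vectors p₁, p₂ with components (cos φ cos λ, cos φ sin λ, sin φ).
The central angle between the endpoints is δ = arccos(p₁·p₂) ≈ 1.464 rad (83.9°). The total great-circle distance is δ·R ≈ 1.464 × 6371 ≈ 9328 km, so the target fraction is f = 2000/9328 ≈ 0.214.
Interpolate at f ≈ 0.214 with slerp weights a = sin((1−f)δ)/sin δ ≈ 0.918, b = sin(fδ)/sin δ ≈ 0.311.
p = a·p₁ + b·p₂ ≈ (0.291, 0.403, 0.868); φ = arcsin(p_z) ≈ 60.19°, λ = atan2(p_y, p_x) ≈ 54.21°.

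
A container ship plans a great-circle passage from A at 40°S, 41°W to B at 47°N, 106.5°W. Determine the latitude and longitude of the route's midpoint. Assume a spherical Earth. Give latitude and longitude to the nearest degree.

The haversine formula gives a central angle δ ≈ 1.827 rad (104.7°) between the endpoints.
Interpolate at f = 1/2 with slerp weights a = sin((1−f)δ)/sin δ ≈ 0.818, b = sin(fδ)/sin δ ≈ 0.818.
p = a·p₁ + b·p₂ ≈ (0.315, -0.946, 0.072); φ = arcsin(p_z) ≈ 4.16°, λ = atan2(p_y, p_x) ≈ -71.61°.

≈ 4°N, 72°W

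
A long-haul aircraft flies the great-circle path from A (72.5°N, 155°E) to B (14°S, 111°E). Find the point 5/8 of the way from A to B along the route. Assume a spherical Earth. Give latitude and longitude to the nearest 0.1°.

Convert each endpoint to a unit vector on the sphere (x = cos φ cos λ, y = cos φ sin λ, z = sin φ).
The central angle between the endpoints is δ = arccos(p₁·p₂) ≈ 1.592 rad (91.2°).
Interpolate at f = 5/8 with slerp weights a = sin((1−f)δ)/sin δ ≈ 0.562, b = sin(fδ)/sin δ ≈ 0.839.
p = a·p₁ + b·p₂ ≈ (-0.445, 0.831, 0.333); φ = arcsin(p_z) ≈ 19.46°, λ = atan2(p_y, p_x) ≈ 118.15°.

≈ (19.5°N, 118.2°E)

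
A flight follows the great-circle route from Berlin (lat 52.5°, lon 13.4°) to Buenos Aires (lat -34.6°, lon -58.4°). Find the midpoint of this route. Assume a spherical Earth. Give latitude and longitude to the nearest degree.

≈ lat 11°, lon -29°

Write both endpoints as unit vectors p₁, p₂ with components (cos φ cos λ, cos φ sin λ, sin φ).
The central angle between the endpoints is δ = arccos(p₁·p₂) ≈ 1.869 rad (107.1°).
Interpolate at f = 1/2 with slerp weights a = sin((1−f)δ)/sin δ ≈ 0.842, b = sin(fδ)/sin δ ≈ 0.842.
p = a·p₁ + b·p₂ ≈ (0.861, -0.471, 0.190); φ = arcsin(p_z) ≈ 10.94°, λ = atan2(p_y, p_x) ≈ -28.69°.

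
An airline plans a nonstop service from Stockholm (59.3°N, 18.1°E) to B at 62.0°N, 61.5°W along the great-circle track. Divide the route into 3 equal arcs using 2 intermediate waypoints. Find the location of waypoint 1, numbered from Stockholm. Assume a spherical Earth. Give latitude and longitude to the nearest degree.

Convert each endpoint to a unit vector on the sphere (x = cos φ cos λ, y = cos φ sin λ, z = sin φ).
The central angle between the endpoints is δ = arccos(p₁·p₂) ≈ 0.639 rad (36.6°).
Interpolate at f = 1/3 with slerp weights a = sin((1−f)δ)/sin δ ≈ 0.693, b = sin(fδ)/sin δ ≈ 0.354.
p = a·p₁ + b·p₂ ≈ (0.416, -0.036, 0.909); φ = arcsin(p_z) ≈ 65.34°, λ = atan2(p_y, p_x) ≈ -5.00°.

≈ 65°N, 5°W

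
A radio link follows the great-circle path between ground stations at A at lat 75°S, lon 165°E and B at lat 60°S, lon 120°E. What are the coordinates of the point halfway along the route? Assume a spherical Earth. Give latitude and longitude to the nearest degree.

Convert each endpoint to a unit vector on the sphere (x = cos φ cos λ, y = cos φ sin λ, z = sin φ).
The central angle between the endpoints is δ = arccos(p₁·p₂) ≈ 0.382 rad (21.9°).
Interpolate at f = 1/2 with slerp weights a = sin((1−f)δ)/sin δ ≈ 0.509, b = sin(fδ)/sin δ ≈ 0.509.
p = a·p₁ + b·p₂ ≈ (-0.255, 0.255, -0.933); φ = arcsin(p_z) ≈ -68.89°, λ = atan2(p_y, p_x) ≈ 135.00°.

≈ lat 69°S, lon 135°E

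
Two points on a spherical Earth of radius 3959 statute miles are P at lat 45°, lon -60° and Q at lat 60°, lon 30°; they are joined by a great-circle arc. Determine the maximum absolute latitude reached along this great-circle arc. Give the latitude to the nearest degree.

The great circle lies in the plane with unit normal n̂ = (p₁ × p₂)/|p₁ × p₂|.
Here n̂_z ≈ +0.447; the vertex latitude is φ_max = arccos|n̂_z| ≈ 63.4°.

≈ 63°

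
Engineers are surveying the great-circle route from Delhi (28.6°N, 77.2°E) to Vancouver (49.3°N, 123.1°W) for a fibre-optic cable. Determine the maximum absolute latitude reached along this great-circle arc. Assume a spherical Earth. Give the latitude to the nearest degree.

The great circle lies in the plane with unit normal n̂ = (p₁ × p₂)/|p₁ × p₂|.
Here n̂_z ≈ +0.202; the vertex latitude is φ_max = arccos|n̂_z| ≈ 78.4°.
Check via Clairaut: cos φ_max = |cos φ₁| · sin C = cos(28.6°)·sin(13.3°) ≈ 0.202, again giving ≈ 78.4°.

≈ 78°N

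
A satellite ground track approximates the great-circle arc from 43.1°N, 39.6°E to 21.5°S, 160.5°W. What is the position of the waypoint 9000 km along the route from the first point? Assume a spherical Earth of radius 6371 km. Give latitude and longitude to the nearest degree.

From cos δ = sin φ₁ sin φ₂ + cos φ₁ cos φ₂ cos Δλ, the central angle is δ ≈ 2.665 rad (152.7°). The total great-circle distance is δ·R ≈ 2.665 × 6371 ≈ 16976 km, so the target fraction is f = 9000/16976 ≈ 0.530.
Interpolate at f ≈ 0.530 with slerp weights a = sin((1−f)δ)/sin δ ≈ 2.069, b = sin(fδ)/sin δ ≈ 2.151.
p = a·p₁ + b·p₂ ≈ (-0.723, 0.295, 0.625); φ = arcsin(p_z) ≈ 38.68°, λ = atan2(p_y, p_x) ≈ 157.82°.

≈ 39°N, 158°E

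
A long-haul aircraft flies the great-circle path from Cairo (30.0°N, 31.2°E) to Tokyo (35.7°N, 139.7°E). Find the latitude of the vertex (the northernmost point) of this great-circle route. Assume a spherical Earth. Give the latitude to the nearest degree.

≈ 48°N

The great circle lies in the plane with unit normal n̂ = (p₁ × p₂)/|p₁ × p₂|.
Here n̂_z ≈ +0.669; the vertex latitude is φ_max = arccos|n̂_z| ≈ 48.0°.
Check via Clairaut: cos φ_max = |cos φ₁| · sin C = cos(30.0°)·sin(50.5°) ≈ 0.669, again giving ≈ 48.0°.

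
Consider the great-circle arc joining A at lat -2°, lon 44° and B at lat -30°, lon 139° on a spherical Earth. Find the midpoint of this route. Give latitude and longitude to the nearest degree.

≈ lat -23°, lon 87°

The haversine formula gives a central angle δ ≈ 1.629 rad (93.3°) between the endpoints.
Interpolate at f = 1/2 with slerp weights a = sin((1−f)δ)/sin δ ≈ 0.729, b = sin(fδ)/sin δ ≈ 0.729.
p = a·p₁ + b·p₂ ≈ (0.048, 0.920, -0.390); φ = arcsin(p_z) ≈ -22.94°, λ = atan2(p_y, p_x) ≈ 87.04°.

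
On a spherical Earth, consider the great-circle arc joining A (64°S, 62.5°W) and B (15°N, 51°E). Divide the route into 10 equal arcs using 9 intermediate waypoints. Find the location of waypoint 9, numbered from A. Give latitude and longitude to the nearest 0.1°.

≈ (4.7°N, 46.0°E)

Convert each endpoint to a unit vector on the sphere (x = cos φ cos λ, y = cos φ sin λ, z = sin φ).
The central angle between the endpoints is δ = arccos(p₁·p₂) ≈ 1.984 rad (113.7°).
Interpolate at f = 9/10 with slerp weights a = sin((1−f)δ)/sin δ ≈ 0.215, b = sin(fδ)/sin δ ≈ 1.067.
p = a·p₁ + b·p₂ ≈ (0.692, 0.717, 0.083); φ = arcsin(p_z) ≈ 4.74°, λ = atan2(p_y, p_x) ≈ 46.02°.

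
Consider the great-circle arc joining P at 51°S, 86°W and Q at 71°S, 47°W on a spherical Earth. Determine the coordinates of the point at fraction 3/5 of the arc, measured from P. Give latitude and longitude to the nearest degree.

Write both endpoints as unit vectors p₁, p₂ with components (cos φ cos λ, cos φ sin λ, sin φ).
The central angle between the endpoints is δ = arccos(p₁·p₂) ≈ 0.465 rad (26.6°).
Interpolate at f = 3/5 with slerp weights a = sin((1−f)δ)/sin δ ≈ 0.412, b = sin(fδ)/sin δ ≈ 0.614.
p = a·p₁ + b·p₂ ≈ (0.154, -0.405, -0.901); φ = arcsin(p_z) ≈ -64.31°, λ = atan2(p_y, p_x) ≈ -69.13°.

≈ 64°S, 69°W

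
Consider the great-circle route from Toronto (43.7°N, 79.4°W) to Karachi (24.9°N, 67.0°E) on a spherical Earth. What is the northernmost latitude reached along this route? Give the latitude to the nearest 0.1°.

The great circle lies in the plane with unit normal n̂ = (p₁ × p₂)/|p₁ × p₂|.
Here n̂_z ≈ +0.375; the vertex latitude is φ_max = arccos|n̂_z| ≈ 68.0°.

≈ 68.0°N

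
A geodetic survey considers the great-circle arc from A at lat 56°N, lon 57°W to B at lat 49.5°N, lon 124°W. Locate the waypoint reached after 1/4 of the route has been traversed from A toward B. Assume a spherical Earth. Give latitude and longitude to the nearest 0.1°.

Write both endpoints as unit vectors p₁, p₂ with components (cos φ cos λ, cos φ sin λ, sin φ).
The central angle between the endpoints is δ = arccos(p₁·p₂) ≈ 0.688 rad (39.4°).
Interpolate at f = 1/4 with slerp weights a = sin((1−f)δ)/sin δ ≈ 0.777, b = sin(fδ)/sin δ ≈ 0.270.
p = a·p₁ + b·p₂ ≈ (0.139, -0.510, 0.849); φ = arcsin(p_z) ≈ 58.12°, λ = atan2(p_y, p_x) ≈ -74.77°.

≈ lat 58.1°N, lon 74.8°W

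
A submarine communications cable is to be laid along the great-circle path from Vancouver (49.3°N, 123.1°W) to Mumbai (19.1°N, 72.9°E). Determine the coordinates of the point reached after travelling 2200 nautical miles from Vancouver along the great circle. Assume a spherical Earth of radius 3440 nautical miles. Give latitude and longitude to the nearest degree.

≈ 79°N, 175°E

Write both endpoints as unit vectors p₁, p₂ with components (cos φ cos λ, cos φ sin λ, sin φ).
The central angle between the endpoints is δ = arccos(p₁·p₂) ≈ 1.922 rad (110.1°). The total great-circle distance is δ·R ≈ 1.922 × 3440 ≈ 6613 nmi, so the target fraction is f = 2200/6613 ≈ 0.333.
Interpolate at f ≈ 0.333 with slerp weights a = sin((1−f)δ)/sin δ ≈ 1.021, b = sin(fδ)/sin δ ≈ 0.636.
p = a·p₁ + b·p₂ ≈ (-0.187, 0.016, 0.982); φ = arcsin(p_z) ≈ 79.18°, λ = atan2(p_y, p_x) ≈ 175.03°.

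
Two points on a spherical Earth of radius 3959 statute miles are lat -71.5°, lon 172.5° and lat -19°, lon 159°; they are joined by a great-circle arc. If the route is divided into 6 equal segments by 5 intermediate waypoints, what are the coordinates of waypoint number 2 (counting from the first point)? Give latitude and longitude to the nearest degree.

≈ lat -54°, lon 164°

Write both endpoints as unit vectors p₁, p₂ with components (cos φ cos λ, cos φ sin λ, sin φ).
The central angle between the endpoints is δ = arccos(p₁·p₂) ≈ 0.927 rad (53.1°).
Interpolate at f = 2/6 with slerp weights a = sin((1−f)δ)/sin δ ≈ 0.724, b = sin(fδ)/sin δ ≈ 0.380.
p = a·p₁ + b·p₂ ≈ (-0.563, 0.159, -0.811); φ = arcsin(p_z) ≈ -54.17°, λ = atan2(p_y, p_x) ≈ 164.26°.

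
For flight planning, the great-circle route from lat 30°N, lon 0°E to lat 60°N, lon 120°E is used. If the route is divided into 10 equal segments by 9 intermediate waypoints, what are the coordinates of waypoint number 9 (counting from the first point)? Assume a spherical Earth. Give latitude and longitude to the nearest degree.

Write both endpoints as unit vectors p₁, p₂ with components (cos φ cos λ, cos φ sin λ, sin φ).
The central angle between the endpoints is δ = arccos(p₁·p₂) ≈ 1.353 rad (77.5°).
Interpolate at f = 9/10 with slerp weights a = sin((1−f)δ)/sin δ ≈ 0.138, b = sin(fδ)/sin δ ≈ 0.961.
p = a·p₁ + b·p₂ ≈ (-0.121, 0.416, 0.901); φ = arcsin(p_z) ≈ 64.33°, λ = atan2(p_y, p_x) ≈ 106.17°.

≈ lat 64°N, lon 106°E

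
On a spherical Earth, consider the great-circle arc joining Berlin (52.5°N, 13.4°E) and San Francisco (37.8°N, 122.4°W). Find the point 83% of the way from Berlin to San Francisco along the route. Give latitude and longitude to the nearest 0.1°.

From cos δ = sin φ₁ sin φ₂ + cos φ₁ cos φ₂ cos Δλ, the central angle is δ ≈ 1.429 rad (81.9°).
Interpolate at f = 0.83 with slerp weights a = sin((1−f)δ)/sin δ ≈ 0.243, b = sin(fδ)/sin δ ≈ 0.936.
p = a·p₁ + b·p₂ ≈ (-0.253, -0.590, 0.767); φ = arcsin(p_z) ≈ 50.05°, λ = atan2(p_y, p_x) ≈ -113.16°.

≈ 50.1°N, 113.2°W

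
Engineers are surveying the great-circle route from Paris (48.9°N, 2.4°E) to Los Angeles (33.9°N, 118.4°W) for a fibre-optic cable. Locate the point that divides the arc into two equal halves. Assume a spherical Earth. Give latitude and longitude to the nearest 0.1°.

≈ 60.2°N, 69.5°W

The haversine formula gives a central angle δ ≈ 1.429 rad (81.9°) between the endpoints.
Interpolate at f = 1/2 with slerp weights a = sin((1−f)δ)/sin δ ≈ 0.662, b = sin(fδ)/sin δ ≈ 0.662.
p = a·p₁ + b·p₂ ≈ (0.173, -0.465, 0.868); φ = arcsin(p_z) ≈ 60.24°, λ = atan2(p_y, p_x) ≈ -69.55°.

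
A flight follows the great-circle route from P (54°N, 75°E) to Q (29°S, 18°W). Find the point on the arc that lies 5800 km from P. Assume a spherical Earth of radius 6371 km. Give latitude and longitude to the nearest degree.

Convert each endpoint to a unit vector on the sphere (x = cos φ cos λ, y = cos φ sin λ, z = sin φ).
The central angle between the endpoints is δ = arccos(p₁·p₂) ≈ 2.003 rad (114.8°). The total great-circle distance is δ·R ≈ 2.003 × 6371 ≈ 12763 km, so the target fraction is f = 5800/12763 ≈ 0.454.
Interpolate at f ≈ 0.454 with slerp weights a = sin((1−f)δ)/sin δ ≈ 0.978, b = sin(fδ)/sin δ ≈ 0.870.
p = a·p₁ + b·p₂ ≈ (0.872, 0.320, 0.370); φ = arcsin(p_z) ≈ 21.69°, λ = atan2(p_y, p_x) ≈ 20.16°.

≈ (22°N, 20°E)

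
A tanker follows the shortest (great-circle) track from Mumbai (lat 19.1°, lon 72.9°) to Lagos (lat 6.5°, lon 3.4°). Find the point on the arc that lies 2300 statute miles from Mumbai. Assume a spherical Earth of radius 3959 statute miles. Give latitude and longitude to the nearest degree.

≈ lat 16°, lon 38°

Convert each endpoint to a unit vector on the sphere (x = cos φ cos λ, y = cos φ sin λ, z = sin φ).
The central angle between the endpoints is δ = arccos(p₁·p₂) ≈ 1.196 rad (68.5°). The total great-circle distance is δ·R ≈ 1.196 × 3959 ≈ 4736 mi, so the target fraction is f = 2300/4736 ≈ 0.486.
Interpolate at f ≈ 0.486 with slerp weights a = sin((1−f)δ)/sin δ ≈ 0.620, b = sin(fδ)/sin δ ≈ 0.590.
p = a·p₁ + b·p₂ ≈ (0.757, 0.595, 0.270); φ = arcsin(p_z) ≈ 15.65°, λ = atan2(p_y, p_x) ≈ 38.15°.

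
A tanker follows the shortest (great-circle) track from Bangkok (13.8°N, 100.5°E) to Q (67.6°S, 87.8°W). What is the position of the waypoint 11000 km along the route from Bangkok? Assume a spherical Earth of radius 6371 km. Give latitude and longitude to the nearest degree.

≈ (84°S, 139°E)

From cos δ = sin φ₁ sin φ₂ + cos φ₁ cos φ₂ cos Δλ, the central angle is δ ≈ 2.198 rad (125.9°). The total great-circle distance is δ·R ≈ 2.198 × 6371 ≈ 14002 km, so the target fraction is f = 11000/14002 ≈ 0.786.
Interpolate at f ≈ 0.786 with slerp weights a = sin((1−f)δ)/sin δ ≈ 0.561, b = sin(fδ)/sin δ ≈ 1.220.
p = a·p₁ + b·p₂ ≈ (-0.081, 0.071, -0.994); φ = arcsin(p_z) ≈ -83.81°, λ = atan2(p_y, p_x) ≈ 138.98°.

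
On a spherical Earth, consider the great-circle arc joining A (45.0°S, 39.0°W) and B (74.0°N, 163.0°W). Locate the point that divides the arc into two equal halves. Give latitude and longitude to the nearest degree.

Convert each endpoint to a unit vector on the sphere (x = cos φ cos λ, y = cos φ sin λ, z = sin φ).
The central angle between the endpoints is δ = arccos(p₁·p₂) ≈ 2.479 rad (142.1°).
Interpolate at f = 1/2 with slerp weights a = sin((1−f)δ)/sin δ ≈ 1.538, b = sin(fδ)/sin δ ≈ 1.538.
p = a·p₁ + b·p₂ ≈ (0.440, -0.809, 0.391); φ = arcsin(p_z) ≈ 23.01°, λ = atan2(p_y, p_x) ≈ -61.45°.

≈ (23°N, 61°W)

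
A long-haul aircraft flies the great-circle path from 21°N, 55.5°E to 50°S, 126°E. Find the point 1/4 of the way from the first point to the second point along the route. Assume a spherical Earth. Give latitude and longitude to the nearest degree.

Convert each endpoint to a unit vector on the sphere (x = cos φ cos λ, y = cos φ sin λ, z = sin φ).
The central angle between the endpoints is δ = arccos(p₁·p₂) ≈ 1.645 rad (94.3°).
Interpolate at f = 1/4 with slerp weights a = sin((1−f)δ)/sin δ ≈ 0.946, b = sin(fδ)/sin δ ≈ 0.401.
p = a·p₁ + b·p₂ ≈ (0.349, 0.937, 0.032); φ = arcsin(p_z) ≈ 1.84°, λ = atan2(p_y, p_x) ≈ 69.57°.

≈ 2°N, 70°E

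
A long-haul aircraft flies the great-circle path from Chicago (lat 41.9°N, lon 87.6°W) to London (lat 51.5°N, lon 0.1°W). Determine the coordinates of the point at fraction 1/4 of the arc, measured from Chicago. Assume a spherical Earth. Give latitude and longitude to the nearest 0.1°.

Write both endpoints as unit vectors p₁, p₂ with components (cos φ cos λ, cos φ sin λ, sin φ).
The central angle between the endpoints is δ = arccos(p₁·p₂) ≈ 0.997 rad (57.1°).
Interpolate at f = 1/4 with slerp weights a = sin((1−f)δ)/sin δ ≈ 0.810, b = sin(fδ)/sin δ ≈ 0.294.
p = a·p₁ + b·p₂ ≈ (0.208, -0.602, 0.771); φ = arcsin(p_z) ≈ 50.41°, λ = atan2(p_y, p_x) ≈ -70.95°.

≈ lat 50.4°N, lon 70.9°W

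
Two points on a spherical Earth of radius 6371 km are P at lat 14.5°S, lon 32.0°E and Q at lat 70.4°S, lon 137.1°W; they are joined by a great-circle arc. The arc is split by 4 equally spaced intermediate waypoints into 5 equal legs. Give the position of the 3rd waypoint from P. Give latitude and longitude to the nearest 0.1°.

≈ lat 71.1°S, lon 22.5°E

From cos δ = sin φ₁ sin φ₂ + cos φ₁ cos φ₂ cos Δλ, the central angle is δ ≈ 1.654 rad (94.8°).
Interpolate at f = 3/5 with slerp weights a = sin((1−f)δ)/sin δ ≈ 0.616, b = sin(fδ)/sin δ ≈ 0.840.
p = a·p₁ + b·p₂ ≈ (0.300, 0.124, -0.946); φ = arcsin(p_z) ≈ -71.07°, λ = atan2(p_y, p_x) ≈ 22.55°.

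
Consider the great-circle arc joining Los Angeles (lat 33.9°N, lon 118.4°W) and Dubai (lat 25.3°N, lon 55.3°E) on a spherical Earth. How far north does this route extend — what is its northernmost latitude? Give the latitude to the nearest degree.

The great circle lies in the plane with unit normal n̂ = (p₁ × p₂)/|p₁ × p₂|.
Here n̂_z ≈ +0.096; the vertex latitude is φ_max = arccos|n̂_z| ≈ 84.5°.

≈ 85°N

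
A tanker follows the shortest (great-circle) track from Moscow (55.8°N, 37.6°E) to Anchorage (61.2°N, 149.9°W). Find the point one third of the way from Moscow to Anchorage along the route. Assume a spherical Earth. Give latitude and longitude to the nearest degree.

From cos δ = sin φ₁ sin φ₂ + cos φ₁ cos φ₂ cos Δλ, the central angle is δ ≈ 1.097 rad (62.9°).
Interpolate at f = 1/3 with slerp weights a = sin((1−f)δ)/sin δ ≈ 0.751, b = sin(fδ)/sin δ ≈ 0.402.
p = a·p₁ + b·p₂ ≈ (0.167, 0.160, 0.973); φ = arcsin(p_z) ≈ 76.63°, λ = atan2(p_y, p_x) ≈ 43.87°.

≈ 77°N, 44°E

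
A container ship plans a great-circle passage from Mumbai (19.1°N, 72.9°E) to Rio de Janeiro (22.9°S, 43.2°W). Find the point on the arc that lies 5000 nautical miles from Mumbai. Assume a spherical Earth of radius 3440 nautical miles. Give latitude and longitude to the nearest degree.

The haversine formula gives a central angle δ ≈ 2.106 rad (120.7°) between the endpoints. The total great-circle distance is δ·R ≈ 2.106 × 3440 ≈ 7246 nmi, so the target fraction is f = 5000/7246 ≈ 0.690.
Interpolate at f ≈ 0.690 with slerp weights a = sin((1−f)δ)/sin δ ≈ 0.706, b = sin(fδ)/sin δ ≈ 1.155.
p = a·p₁ + b·p₂ ≈ (0.972, -0.090, -0.218); φ = arcsin(p_z) ≈ -12.61°, λ = atan2(p_y, p_x) ≈ -5.31°.

≈ (13°S, 5°W)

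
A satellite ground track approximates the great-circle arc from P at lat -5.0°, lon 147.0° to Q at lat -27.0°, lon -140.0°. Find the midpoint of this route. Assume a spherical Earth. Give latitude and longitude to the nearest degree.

Write both endpoints as unit vectors p₁, p₂ with components (cos φ cos λ, cos φ sin λ, sin φ).
The central angle between the endpoints is δ = arccos(p₁·p₂) ≈ 1.267 rad (72.6°).
Interpolate at f = 1/2 with slerp weights a = sin((1−f)δ)/sin δ ≈ 0.620, b = sin(fδ)/sin δ ≈ 0.620.
p = a·p₁ + b·p₂ ≈ (-0.942, -0.019, -0.336); φ = arcsin(p_z) ≈ -19.62°, λ = atan2(p_y, p_x) ≈ -178.86°.

≈ lat -20°, lon -179°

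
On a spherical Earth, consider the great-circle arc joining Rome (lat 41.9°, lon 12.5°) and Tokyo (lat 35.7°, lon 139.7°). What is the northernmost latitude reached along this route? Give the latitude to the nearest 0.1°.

The great circle lies in the plane with unit normal n̂ = (p₁ × p₂)/|p₁ × p₂|.
Here n̂_z ≈ +0.482; the vertex latitude is φ_max = arccos|n̂_z| ≈ 61.2°.
Check via Clairaut: cos φ_max = |cos φ₁| · sin C = cos(41.9°)·sin(40.3°) ≈ 0.482, again giving ≈ 61.2°.

≈ 61.2°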